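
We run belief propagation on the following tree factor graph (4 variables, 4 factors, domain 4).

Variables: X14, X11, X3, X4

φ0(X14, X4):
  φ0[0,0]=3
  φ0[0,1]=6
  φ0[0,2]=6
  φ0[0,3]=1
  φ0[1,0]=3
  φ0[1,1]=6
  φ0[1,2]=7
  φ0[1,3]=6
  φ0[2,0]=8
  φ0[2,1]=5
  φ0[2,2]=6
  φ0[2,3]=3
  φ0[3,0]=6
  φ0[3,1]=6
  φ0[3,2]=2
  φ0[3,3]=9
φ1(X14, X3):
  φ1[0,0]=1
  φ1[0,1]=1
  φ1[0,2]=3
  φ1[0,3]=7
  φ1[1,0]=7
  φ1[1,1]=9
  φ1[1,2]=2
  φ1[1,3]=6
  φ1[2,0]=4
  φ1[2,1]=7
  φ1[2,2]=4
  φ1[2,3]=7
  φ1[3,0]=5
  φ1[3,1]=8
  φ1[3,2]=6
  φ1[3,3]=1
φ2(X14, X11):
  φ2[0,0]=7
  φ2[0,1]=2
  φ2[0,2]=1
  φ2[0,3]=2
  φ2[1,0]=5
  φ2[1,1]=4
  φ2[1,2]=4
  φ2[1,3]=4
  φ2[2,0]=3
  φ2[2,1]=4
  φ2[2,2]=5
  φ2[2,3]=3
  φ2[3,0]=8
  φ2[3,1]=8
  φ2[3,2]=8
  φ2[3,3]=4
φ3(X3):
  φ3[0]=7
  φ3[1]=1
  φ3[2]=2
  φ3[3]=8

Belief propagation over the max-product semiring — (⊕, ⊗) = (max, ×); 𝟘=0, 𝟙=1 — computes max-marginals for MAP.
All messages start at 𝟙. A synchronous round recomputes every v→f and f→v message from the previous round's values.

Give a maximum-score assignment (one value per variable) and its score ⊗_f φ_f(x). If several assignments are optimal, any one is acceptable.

init: all messages = 𝟙 over 4 values
r1 m[φ0→X14] = [6, 7, 8, 9]
r1 m[φ0→X4] = [8, 6, 7, 9]
r1 m[φ1→X14] = [7, 9, 7, 8]
r1 m[φ1→X3] = [7, 9, 6, 7]
r1 m[φ2→X14] = [7, 5, 5, 8]
r1 m[φ2→X11] = [8, 8, 8, 4]
r1 m[φ3→X3] = [7, 1, 2, 8]
r1 m[X14→φ0] = [1, 1, 1, 1]
r1 m[X14→φ1] = [1, 1, 1, 1]
r1 m[X14→φ2] = [1, 1, 1, 1]
r1 m[X11→φ2] = [1, 1, 1, 1]
r1 m[X3→φ1] = [1, 1, 1, 1]
r1 m[X3→φ3] = [1, 1, 1, 1]
r1 m[X4→φ0] = [1, 1, 1, 1]
r2 m[φ0→X14] = [6, 7, 8, 9]
r2 m[φ0→X4] = [8, 6, 7, 9]
r2 m[φ1→X14] = [7, 9, 7, 8]
r2 m[φ1→X3] = [7, 9, 6, 7]
r2 m[φ2→X14] = [7, 5, 5, 8]
r2 m[φ2→X11] = [8, 8, 8, 4]
r2 m[φ3→X3] = [7, 1, 2, 8]
r2 m[X14→φ0] = [49, 45, 35, 64]
r2 m[X14→φ1] = [42, 35, 40, 72]
r2 m[X14→φ2] = [42, 63, 56, 72]
r2 m[X11→φ2] = [1, 1, 1, 1]
r2 m[X3→φ1] = [7, 1, 2, 8]
r2 m[X3→φ3] = [7, 9, 6, 7]
r2 m[X4→φ0] = [1, 1, 1, 1]
r3 m[φ0→X14] = [6, 7, 8, 9]
r3 m[φ0→X4] = [384, 384, 315, 576]
r3 m[φ1→X14] = [56, 49, 56, 35]
r3 m[φ1→X3] = [360, 576, 432, 294]
r3 m[φ2→X14] = [7, 5, 5, 8]
r3 m[φ2→X11] = [576, 576, 576, 288]
r3 m[φ3→X3] = [7, 1, 2, 8]
r3 m[X14→φ0] = [49, 45, 35, 64]
r3 m[X14→φ1] = [42, 35, 40, 72]
r3 m[X14→φ2] = [42, 63, 56, 72]
r3 m[X11→φ2] = [1, 1, 1, 1]
r3 m[X3→φ1] = [7, 1, 2, 8]
r3 m[X3→φ3] = [7, 9, 6, 7]
r3 m[X4→φ0] = [1, 1, 1, 1]
r4 m[φ0→X14] = [6, 7, 8, 9]
r4 m[φ0→X4] = [384, 384, 315, 576]
r4 m[φ1→X14] = [56, 49, 56, 35]
r4 m[φ1→X3] = [360, 576, 432, 294]
r4 m[φ2→X14] = [7, 5, 5, 8]
r4 m[φ2→X11] = [576, 576, 576, 288]
r4 m[φ3→X3] = [7, 1, 2, 8]
r4 m[X14→φ0] = [392, 245, 280, 280]
r4 m[X14→φ1] = [42, 35, 40, 72]
r4 m[X14→φ2] = [336, 343, 448, 315]
r4 m[X11→φ2] = [1, 1, 1, 1]
r4 m[X3→φ1] = [7, 1, 2, 8]
r4 m[X3→φ3] = [360, 576, 432, 294]
r4 m[X4→φ0] = [1, 1, 1, 1]
r5 m[φ0→X14] = [6, 7, 8, 9]
r5 m[φ0→X4] = [2240, 2352, 2352, 2520]
r5 m[φ1→X14] = [56, 49, 56, 35]
r5 m[φ1→X3] = [360, 576, 432, 294]
r5 m[φ2→X14] = [7, 5, 5, 8]
r5 m[φ2→X11] = [2520, 2520, 2520, 1372]
r5 m[φ3→X3] = [7, 1, 2, 8]
r5 m[X14→φ0] = [392, 245, 280, 280]
r5 m[X14→φ1] = [42, 35, 40, 72]
r5 m[X14→φ2] = [336, 343, 448, 315]
r5 m[X11→φ2] = [1, 1, 1, 1]
r5 m[X3→φ1] = [7, 1, 2, 8]
r5 m[X3→φ3] = [360, 576, 432, 294]
r5 m[X4→φ0] = [1, 1, 1, 1]
r6 m[φ0→X14] = [6, 7, 8, 9]
r6 m[φ0→X4] = [2240, 2352, 2352, 2520]
r6 m[φ1→X14] = [56, 49, 56, 35]
r6 m[φ1→X3] = [360, 576, 432, 294]
r6 m[φ2→X14] = [7, 5, 5, 8]
r6 m[φ2→X11] = [2520, 2520, 2520, 1372]
r6 m[φ3→X3] = [7, 1, 2, 8]
r6 m[X14→φ0] = [392, 245, 280, 280]
r6 m[X14→φ1] = [42, 35, 40, 72]
r6 m[X14→φ2] = [336, 343, 448, 315]
r6 m[X11→φ2] = [1, 1, 1, 1]
r6 m[X3→φ1] = [7, 1, 2, 8]
r6 m[X3→φ3] = [360, 576, 432, 294]
r6 m[X4→φ0] = [1, 1, 1, 1]
fixed point reached at round 6
traceback from X14: (X14=3, X11=0, X3=0, X4=3), score=2520

assignment: (X14=3, X11=0, X3=0, X4=3); score = 2520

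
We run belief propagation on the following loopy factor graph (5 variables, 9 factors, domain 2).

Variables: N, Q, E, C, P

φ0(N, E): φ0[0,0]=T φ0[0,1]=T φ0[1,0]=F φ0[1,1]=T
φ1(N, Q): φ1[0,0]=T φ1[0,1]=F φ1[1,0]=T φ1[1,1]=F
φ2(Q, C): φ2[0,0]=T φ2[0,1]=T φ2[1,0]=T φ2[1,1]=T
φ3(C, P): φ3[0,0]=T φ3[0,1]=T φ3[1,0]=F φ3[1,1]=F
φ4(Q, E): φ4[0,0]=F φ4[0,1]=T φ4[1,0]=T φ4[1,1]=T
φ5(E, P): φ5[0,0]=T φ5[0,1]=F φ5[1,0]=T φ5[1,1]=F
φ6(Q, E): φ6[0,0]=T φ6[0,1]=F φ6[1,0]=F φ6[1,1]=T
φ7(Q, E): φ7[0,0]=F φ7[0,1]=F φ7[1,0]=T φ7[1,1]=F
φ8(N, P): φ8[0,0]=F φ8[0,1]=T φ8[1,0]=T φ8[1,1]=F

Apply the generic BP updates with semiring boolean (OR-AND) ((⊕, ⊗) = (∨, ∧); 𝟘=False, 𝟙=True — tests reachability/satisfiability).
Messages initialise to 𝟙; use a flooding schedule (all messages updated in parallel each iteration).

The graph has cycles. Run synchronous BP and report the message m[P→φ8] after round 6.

message @ round 6 = [F, F]

init: all messages = 𝟙 over 2 values
r1 m[φ0→N] = [T, T]
r1 m[φ0→E] = [T, T]
r1 m[φ1→N] = [T, T]
r1 m[φ1→Q] = [T, F]
r1 m[φ2→Q] = [T, T]
r1 m[φ2→C] = [T, T]
r1 m[φ3→C] = [T, F]
r1 m[φ3→P] = [T, T]
r1 m[φ4→Q] = [T, T]
r1 m[φ4→E] = [T, T]
r1 m[φ5→E] = [T, T]
r1 m[φ5→P] = [T, F]
r1 m[φ6→Q] = [T, T]
r1 m[φ6→E] = [T, T]
r1 m[φ7→Q] = [F, T]
r1 m[φ7→E] = [T, F]
r1 m[φ8→N] = [T, T]
r1 m[φ8→P] = [T, T]
r1 m[N→φ0] = [T, T]
r1 m[N→φ1] = [T, T]
r1 m[N→φ8] = [T, T]
r1 m[Q→φ1] = [T, T]
r1 m[Q→φ2] = [T, T]
r1 m[Q→φ4] = [T, T]
r1 m[Q→φ6] = [T, T]
r1 m[Q→φ7] = [T, T]
r1 m[E→φ0] = [T, T]
r1 m[E→φ4] = [T, T]
r1 m[E→φ5] = [T, T]
r1 m[E→φ6] = [T, T]
r1 m[E→φ7] = [T, T]
r1 m[C→φ2] = [T, T]
r1 m[C→φ3] = [T, T]
r1 m[P→φ3] = [T, T]
r1 m[P→φ5] = [T, T]
r1 m[P→φ8] = [T, T]
r2 m[φ0→N] = [T, T]
r2 m[φ0→E] = [T, T]
r2 m[φ1→N] = [T, T]
r2 m[φ1→Q] = [T, F]
r2 m[φ2→Q] = [T, T]
r2 m[φ2→C] = [T, T]
r2 m[φ3→C] = [T, F]
r2 m[φ3→P] = [T, T]
r2 m[φ4→Q] = [T, T]
r2 m[φ4→E] = [T, T]
r2 m[φ5→E] = [T, T]
r2 m[φ5→P] = [T, F]
r2 m[φ6→Q] = [T, T]
r2 m[φ6→E] = [T, T]
r2 m[φ7→Q] = [F, T]
r2 m[φ7→E] = [T, F]
r2 m[φ8→N] = [T, T]
r2 m[φ8→P] = [T, T]
r2 m[N→φ0] = [T, T]
r2 m[N→φ1] = [T, T]
r2 m[N→φ8] = [T, T]
r2 m[Q→φ1] = [F, T]
r2 m[Q→φ2] = [F, F]
r2 m[Q→φ4] = [F, F]
r2 m[Q→φ6] = [F, F]
r2 m[Q→φ7] = [T, F]
r2 m[E→φ0] = [T, F]
r2 m[E→φ4] = [T, F]
r2 m[E→φ5] = [T, F]
r2 m[E→φ6] = [T, F]
r2 m[E→φ7] = [T, T]
r2 m[C→φ2] = [T, F]
r2 m[C→φ3] = [T, T]
r2 m[P→φ3] = [T, F]
r2 m[P→φ5] = [T, T]
r2 m[P→φ8] = [T, F]
r3 m[φ0→N] = [T, F]
r3 m[φ0→E] = [T, T]
r3 m[φ1→N] = [F, F]
r3 m[φ1→Q] = [T, F]
r3 m[φ2→Q] = [T, T]
r3 m[φ2→C] = [F, F]
r3 m[φ3→C] = [T, F]
r3 m[φ3→P] = [T, T]
r3 m[φ4→Q] = [F, T]
r3 m[φ4→E] = [F, F]
r3 m[φ5→E] = [T, T]
r3 m[φ5→P] = [T, F]
r3 m[φ6→Q] = [T, F]
r3 m[φ6→E] = [F, F]
r3 m[φ7→Q] = [F, T]
r3 m[φ7→E] = [F, F]
r3 m[φ8→N] = [F, T]
r3 m[φ8→P] = [T, T]
r3 m[N→φ0] = [T, T]
r3 m[N→φ1] = [T, T]
r3 m[N→φ8] = [T, T]
r3 m[Q→φ1] = [F, T]
r3 m[Q→φ2] = [F, F]
r3 m[Q→φ4] = [F, F]
r3 m[Q→φ6] = [F, F]
r3 m[Q→φ7] = [T, F]
r3 m[E→φ0] = [T, F]
r3 m[E→φ4] = [T, F]
r3 m[E→φ5] = [T, F]
r3 m[E→φ6] = [T, F]
r3 m[E→φ7] = [T, T]
r3 m[C→φ2] = [T, F]
r3 m[C→φ3] = [T, T]
r3 m[P→φ3] = [T, F]
r3 m[P→φ5] = [T, T]
r3 m[P→φ8] = [T, F]
r4 m[φ0→N] = [T, F]
r4 m[φ0→E] = [T, T]
r4 m[φ1→N] = [F, F]
r4 m[φ1→Q] = [T, F]
r4 m[φ2→Q] = [T, T]
r4 m[φ2→C] = [F, F]
r4 m[φ3→C] = [T, F]
r4 m[φ3→P] = [T, T]
r4 m[φ4→Q] = [F, T]
r4 m[φ4→E] = [F, F]
r4 m[φ5→E] = [T, T]
r4 m[φ5→P] = [T, F]
r4 m[φ6→Q] = [T, F]
r4 m[φ6→E] = [F, F]
r4 m[φ7→Q] = [F, T]
r4 m[φ7→E] = [F, F]
r4 m[φ8→N] = [F, T]
r4 m[φ8→P] = [T, T]
r4 m[N→φ0] = [F, F]
r4 m[N→φ1] = [F, F]
r4 m[N→φ8] = [F, F]
r4 m[Q→φ1] = [F, F]
r4 m[Q→φ2] = [F, F]
r4 m[Q→φ4] = [F, F]
r4 m[Q→φ6] = [F, F]
r4 m[Q→φ7] = [F, F]
r4 m[E→φ0] = [F, F]
r4 m[E→φ4] = [F, F]
r4 m[E→φ5] = [F, F]
r4 m[E→φ6] = [F, F]
r4 m[E→φ7] = [F, F]
r4 m[C→φ2] = [T, F]
r4 m[C→φ3] = [F, F]
r4 m[P→φ3] = [T, F]
r4 m[P→φ5] = [T, T]
r4 m[P→φ8] = [T, F]
r5 m[φ0→N] = [F, F]
r5 m[φ0→E] = [F, F]
r5 m[φ1→N] = [F, F]
r5 m[φ1→Q] = [F, F]
r5 m[φ2→Q] = [T, T]
r5 m[φ2→C] = [F, F]
r5 m[φ3→C] = [T, F]
r5 m[φ3→P] = [F, F]
r5 m[φ4→Q] = [F, F]
r5 m[φ4→E] = [F, F]
r5 m[φ5→E] = [T, T]
r5 m[φ5→P] = [F, F]
r5 m[φ6→Q] = [F, F]
r5 m[φ6→E] = [F, F]
r5 m[φ7→Q] = [F, F]
r5 m[φ7→E] = [F, F]
r5 m[φ8→N] = [F, T]
r5 m[φ8→P] = [F, F]
r5 m[N→φ0] = [F, F]
r5 m[N→φ1] = [F, F]
r5 m[N→φ8] = [F, F]
r5 m[Q→φ1] = [F, F]
r5 m[Q→φ2] = [F, F]
r5 m[Q→φ4] = [F, F]
r5 m[Q→φ6] = [F, F]
r5 m[Q→φ7] = [F, F]
r5 m[E→φ0] = [F, F]
r5 m[E→φ4] = [F, F]
r5 m[E→φ5] = [F, F]
r5 m[E→φ6] = [F, F]
r5 m[E→φ7] = [F, F]
r5 m[C→φ2] = [T, F]
r5 m[C→φ3] = [F, F]
r5 m[P→φ3] = [T, F]
r5 m[P→φ5] = [T, T]
r5 m[P→φ8] = [T, F]
r6 m[φ0→N] = [F, F]
r6 m[φ0→E] = [F, F]
r6 m[φ1→N] = [F, F]
r6 m[φ1→Q] = [F, F]
r6 m[φ2→Q] = [T, T]
r6 m[φ2→C] = [F, F]
r6 m[φ3→C] = [T, F]
r6 m[φ3→P] = [F, F]
r6 m[φ4→Q] = [F, F]
r6 m[φ4→E] = [F, F]
r6 m[φ5→E] = [T, T]
r6 m[φ5→P] = [F, F]
r6 m[φ6→Q] = [F, F]
r6 m[φ6→E] = [F, F]
r6 m[φ7→Q] = [F, F]
r6 m[φ7→E] = [F, F]
r6 m[φ8→N] = [F, T]
r6 m[φ8→P] = [F, F]
r6 m[N→φ0] = [F, F]
r6 m[N→φ1] = [F, F]
r6 m[N→φ8] = [F, F]
r6 m[Q→φ1] = [F, F]
r6 m[Q→φ2] = [F, F]
r6 m[Q→φ4] = [F, F]
r6 m[Q→φ6] = [F, F]
r6 m[Q→φ7] = [F, F]
r6 m[E→φ0] = [F, F]
r6 m[E→φ4] = [F, F]
r6 m[E→φ5] = [F, F]
r6 m[E→φ6] = [F, F]
r6 m[E→φ7] = [F, F]
r6 m[C→φ2] = [T, F]
r6 m[C→φ3] = [F, F]
r6 m[P→φ3] = [F, F]
r6 m[P→φ5] = [F, F]
r6 m[P→φ8] = [F, F]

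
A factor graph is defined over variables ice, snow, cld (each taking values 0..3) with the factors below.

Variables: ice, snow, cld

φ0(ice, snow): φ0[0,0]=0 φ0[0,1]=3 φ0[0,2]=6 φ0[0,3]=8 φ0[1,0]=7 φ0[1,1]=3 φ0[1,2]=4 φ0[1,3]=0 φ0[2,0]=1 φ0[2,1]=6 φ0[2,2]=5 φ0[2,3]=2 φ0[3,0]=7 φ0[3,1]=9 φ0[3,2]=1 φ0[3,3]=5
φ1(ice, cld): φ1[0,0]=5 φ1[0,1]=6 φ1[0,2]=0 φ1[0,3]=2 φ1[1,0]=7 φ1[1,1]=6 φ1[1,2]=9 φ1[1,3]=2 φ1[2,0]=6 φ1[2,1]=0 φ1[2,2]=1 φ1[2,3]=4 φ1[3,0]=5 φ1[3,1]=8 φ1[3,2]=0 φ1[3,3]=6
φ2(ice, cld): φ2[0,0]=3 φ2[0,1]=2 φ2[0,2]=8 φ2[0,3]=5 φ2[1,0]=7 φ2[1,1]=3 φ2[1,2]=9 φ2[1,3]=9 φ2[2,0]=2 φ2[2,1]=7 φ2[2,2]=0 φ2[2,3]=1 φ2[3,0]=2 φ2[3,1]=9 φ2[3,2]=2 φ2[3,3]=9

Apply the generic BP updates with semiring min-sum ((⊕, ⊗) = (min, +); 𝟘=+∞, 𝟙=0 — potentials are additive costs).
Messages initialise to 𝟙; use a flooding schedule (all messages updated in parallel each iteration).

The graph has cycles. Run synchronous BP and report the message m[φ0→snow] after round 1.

init: all messages = 𝟙 over 4 values
r1 m[φ0→ice] = [0, 0, 1, 1]
r1 m[φ0→snow] = [0, 3, 1, 0]
r1 m[φ1→ice] = [0, 2, 0, 0]
r1 m[φ1→cld] = [5, 0, 0, 2]
r1 m[φ2→ice] = [2, 3, 0, 2]
r1 m[φ2→cld] = [2, 2, 0, 1]
r1 m[ice→φ0] = [0, 0, 0, 0]
r1 m[ice→φ1] = [0, 0, 0, 0]
r1 m[ice→φ2] = [0, 0, 0, 0]
r1 m[snow→φ0] = [0, 0, 0, 0]
r1 m[cld→φ1] = [0, 0, 0, 0]
r1 m[cld→φ2] = [0, 0, 0, 0]

message @ round 1 = [0, 3, 1, 0]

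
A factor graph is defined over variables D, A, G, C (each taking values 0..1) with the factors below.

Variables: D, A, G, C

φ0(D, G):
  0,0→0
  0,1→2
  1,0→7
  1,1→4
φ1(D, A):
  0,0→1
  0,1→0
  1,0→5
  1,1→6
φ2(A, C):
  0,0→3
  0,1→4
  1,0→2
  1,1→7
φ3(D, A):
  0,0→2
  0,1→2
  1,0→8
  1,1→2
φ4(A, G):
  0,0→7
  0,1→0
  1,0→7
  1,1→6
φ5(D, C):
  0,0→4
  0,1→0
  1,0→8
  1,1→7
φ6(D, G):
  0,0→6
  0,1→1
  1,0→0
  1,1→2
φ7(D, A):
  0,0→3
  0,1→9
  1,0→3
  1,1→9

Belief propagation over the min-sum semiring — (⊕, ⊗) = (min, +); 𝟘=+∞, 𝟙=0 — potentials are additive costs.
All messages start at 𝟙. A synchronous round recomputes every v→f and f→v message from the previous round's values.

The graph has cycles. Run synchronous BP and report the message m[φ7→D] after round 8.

message @ round 8 = [86, 86]

init: all messages = 𝟙 over 2 values
r1 m[φ0→D] = [0, 4]
r1 m[φ0→G] = [0, 2]
r1 m[φ1→D] = [0, 5]
r1 m[φ1→A] = [1, 0]
r1 m[φ2→A] = [3, 2]
r1 m[φ2→C] = [2, 4]
r1 m[φ3→D] = [2, 2]
r1 m[φ3→A] = [2, 2]
r1 m[φ4→A] = [0, 6]
r1 m[φ4→G] = [7, 0]
r1 m[φ5→D] = [0, 7]
r1 m[φ5→C] = [4, 0]
r1 m[φ6→D] = [1, 0]
r1 m[φ6→G] = [0, 1]
r1 m[φ7→D] = [3, 3]
r1 m[φ7→A] = [3, 9]
r1 m[D→φ0] = [0, 0]
r1 m[D→φ1] = [0, 0]
r1 m[D→φ3] = [0, 0]
r1 m[D→φ5] = [0, 0]
r1 m[D→φ6] = [0, 0]
r1 m[D→φ7] = [0, 0]
r1 m[A→φ1] = [0, 0]
r1 m[A→φ2] = [0, 0]
r1 m[A→φ3] = [0, 0]
r1 m[A→φ4] = [0, 0]
r1 m[A→φ7] = [0, 0]
r1 m[G→φ0] = [0, 0]
r1 m[G→φ4] = [0, 0]
r1 m[G→φ6] = [0, 0]
r1 m[C→φ2] = [0, 0]
r1 m[C→φ5] = [0, 0]
r2 m[φ0→D] = [0, 4]
r2 m[φ0→G] = [0, 2]
r2 m[φ1→D] = [0, 5]
r2 m[φ1→A] = [1, 0]
r2 m[φ2→A] = [3, 2]
r2 m[φ2→C] = [2, 4]
r2 m[φ3→D] = [2, 2]
r2 m[φ3→A] = [2, 2]
r2 m[φ4→A] = [0, 6]
r2 m[φ4→G] = [7, 0]
r2 m[φ5→D] = [0, 7]
r2 m[φ5→C] = [4, 0]
r2 m[φ6→D] = [1, 0]
r2 m[φ6→G] = [0, 1]
r2 m[φ7→D] = [3, 3]
r2 m[φ7→A] = [3, 9]
r2 m[D→φ0] = [6, 17]
r2 m[D→φ1] = [6, 16]
r2 m[D→φ3] = [4, 19]
r2 m[D→φ5] = [6, 14]
r2 m[D→φ6] = [5, 21]
r2 m[D→φ7] = [3, 18]
r2 m[A→φ1] = [8, 19]
r2 m[A→φ2] = [6, 17]
r2 m[A→φ3] = [7, 17]
r2 m[A→φ4] = [9, 13]
r2 m[A→φ7] = [6, 10]
r2 m[G→φ0] = [7, 1]
r2 m[G→φ4] = [0, 3]
r2 m[G→φ6] = [7, 2]
r2 m[C→φ2] = [4, 0]
r2 m[C→φ5] = [2, 4]
r3 m[φ0→D] = [3, 5]
r3 m[φ0→G] = [6, 8]
r3 m[φ1→D] = [9, 13]
r3 m[φ1→A] = [7, 6]
r3 m[φ2→A] = [4, 6]
r3 m[φ2→C] = [9, 10]
r3 m[φ3→D] = [9, 15]
r3 m[φ3→A] = [6, 6]
r3 m[φ4→A] = [3, 7]
r3 m[φ4→G] = [16, 9]
r3 m[φ5→D] = [4, 10]
r3 m[φ5→C] = [10, 6]
r3 m[φ6→D] = [3, 4]
r3 m[φ6→G] = [11, 6]
r3 m[φ7→D] = [9, 9]
r3 m[φ7→A] = [6, 12]
r3 m[D→φ0] = [6, 17]
r3 m[D→φ1] = [6, 16]
r3 m[D→φ3] = [4, 19]
r3 m[D→φ5] = [6, 14]
r3 m[D→φ6] = [5, 21]
r3 m[D→φ7] = [3, 18]
r3 m[A→φ1] = [8, 19]
r3 m[A→φ2] = [6, 17]
r3 m[A→φ3] = [7, 17]
r3 m[A→φ4] = [9, 13]
r3 m[A→φ7] = [6, 10]
r3 m[G→φ0] = [7, 1]
r3 m[G→φ4] = [0, 3]
r3 m[G→φ6] = [7, 2]
r3 m[C→φ2] = [4, 0]
r3 m[C→φ5] = [2, 4]
r4 m[φ0→D] = [3, 5]
r4 m[φ0→G] = [6, 8]
r4 m[φ1→D] = [9, 13]
r4 m[φ1→A] = [7, 6]
r4 m[φ2→A] = [4, 6]
r4 m[φ2→C] = [9, 10]
r4 m[φ3→D] = [9, 15]
r4 m[φ3→A] = [6, 6]
r4 m[φ4→A] = [3, 7]
r4 m[φ4→G] = [16, 9]
r4 m[φ5→D] = [4, 10]
r4 m[φ5→C] = [10, 6]
r4 m[φ6→D] = [3, 4]
r4 m[φ6→G] = [11, 6]
r4 m[φ7→D] = [9, 9]
r4 m[φ7→A] = [6, 12]
r4 m[D→φ0] = [34, 51]
r4 m[D→φ1] = [28, 43]
r4 m[D→φ3] = [28, 41]
r4 m[D→φ5] = [33, 46]
r4 m[D→φ6] = [34, 52]
r4 m[D→φ7] = [28, 47]
r4 m[A→φ1] = [19, 31]
r4 m[A→φ2] = [22, 31]
r4 m[A→φ3] = [20, 31]
r4 m[A→φ4] = [23, 30]
r4 m[A→φ7] = [20, 25]
r4 m[G→φ0] = [27, 15]
r4 m[G→φ4] = [17, 14]
r4 m[G→φ6] = [22, 17]
r4 m[C→φ2] = [10, 6]
r4 m[C→φ5] = [9, 10]
r5 m[φ0→D] = [17, 19]
r5 m[φ0→G] = [34, 36]
r5 m[φ1→D] = [20, 24]
r5 m[φ1→A] = [29, 28]
r5 m[φ2→A] = [10, 12]
r5 m[φ2→C] = [25, 26]
r5 m[φ3→D] = [22, 28]
r5 m[φ3→A] = [30, 30]
r5 m[φ4→A] = [14, 20]
r5 m[φ4→G] = [30, 23]
r5 m[φ5→D] = [10, 17]
r5 m[φ5→C] = [37, 33]
r5 m[φ6→D] = [18, 19]
r5 m[φ6→G] = [40, 35]
r5 m[φ7→D] = [23, 23]
r5 m[φ7→A] = [31, 37]
r5 m[D→φ0] = [34, 51]
r5 m[D→φ1] = [28, 43]
r5 m[D→φ3] = [28, 41]
r5 m[D→φ5] = [33, 46]
r5 m[D→φ6] = [34, 52]
r5 m[D→φ7] = [28, 47]
r5 m[A→φ1] = [19, 31]
r5 m[A→φ2] = [22, 31]
r5 m[A→φ3] = [20, 31]
r5 m[A→φ4] = [23, 30]
r5 m[A→φ7] = [20, 25]
r5 m[G→φ0] = [27, 15]
r5 m[G→φ4] = [17, 14]
r5 m[G→φ6] = [22, 17]
r5 m[C→φ2] = [10, 6]
r5 m[C→φ5] = [9, 10]
r6 m[φ0→D] = [17, 19]
r6 m[φ0→G] = [34, 36]
r6 m[φ1→D] = [20, 24]
r6 m[φ1→A] = [29, 28]
r6 m[φ2→A] = [10, 12]
r6 m[φ2→C] = [25, 26]
r6 m[φ3→D] = [22, 28]
r6 m[φ3→A] = [30, 30]
r6 m[φ4→A] = [14, 20]
r6 m[φ4→G] = [30, 23]
r6 m[φ5→D] = [10, 17]
r6 m[φ5→C] = [37, 33]
r6 m[φ6→D] = [18, 19]
r6 m[φ6→G] = [40, 35]
r6 m[φ7→D] = [23, 23]
r6 m[φ7→A] = [31, 37]
r6 m[D→φ0] = [93, 111]
r6 m[D→φ1] = [90, 106]
r6 m[D→φ3] = [88, 102]
r6 m[D→φ5] = [100, 113]
r6 m[D→φ6] = [92, 111]
r6 m[D→φ7] = [87, 107]
r6 m[A→φ1] = [85, 99]
r6 m[A→φ2] = [104, 115]
r6 m[A→φ3] = [84, 97]
r6 m[A→φ4] = [100, 107]
r6 m[A→φ7] = [83, 90]
r6 m[G→φ0] = [70, 58]
r6 m[G→φ4] = [74, 71]
r6 m[G→φ6] = [64, 59]
r6 m[C→φ2] = [37, 33]
r6 m[C→φ5] = [25, 26]
r7 m[φ0→D] = [60, 62]
r7 m[φ0→G] = [93, 95]
r7 m[φ1→D] = [86, 90]
r7 m[φ1→A] = [91, 90]
r7 m[φ2→A] = [37, 39]
r7 m[φ2→C] = [107, 108]
r7 m[φ3→D] = [86, 92]
r7 m[φ3→A] = [90, 90]
r7 m[φ4→A] = [71, 77]
r7 m[φ4→G] = [107, 100]
r7 m[φ5→D] = [26, 33]
r7 m[φ5→C] = [104, 100]
r7 m[φ6→D] = [60, 61]
r7 m[φ6→G] = [98, 93]
r7 m[φ7→D] = [86, 86]
r7 m[φ7→A] = [90, 96]
r7 m[D→φ0] = [93, 111]
r7 m[D→φ1] = [90, 106]
r7 m[D→φ3] = [88, 102]
r7 m[D→φ5] = [100, 113]
r7 m[D→φ6] = [92, 111]
r7 m[D→φ7] = [87, 107]
r7 m[A→φ1] = [85, 99]
r7 m[A→φ2] = [104, 115]
r7 m[A→φ3] = [84, 97]
r7 m[A→φ4] = [100, 107]
r7 m[A→φ7] = [83, 90]
r7 m[G→φ0] = [70, 58]
r7 m[G→φ4] = [74, 71]
r7 m[G→φ6] = [64, 59]
r7 m[C→φ2] = [37, 33]
r7 m[C→φ5] = [25, 26]
r8 m[φ0→D] = [60, 62]
r8 m[φ0→G] = [93, 95]
r8 m[φ1→D] = [86, 90]
r8 m[φ1→A] = [91, 90]
r8 m[φ2→A] = [37, 39]
r8 m[φ2→C] = [107, 108]
r8 m[φ3→D] = [86, 92]
r8 m[φ3→A] = [90, 90]
r8 m[φ4→A] = [71, 77]
r8 m[φ4→G] = [107, 100]
r8 m[φ5→D] = [26, 33]
r8 m[φ5→C] = [104, 100]
r8 m[φ6→D] = [60, 61]
r8 m[φ6→G] = [98, 93]
r8 m[φ7→D] = [86, 86]
r8 m[φ7→A] = [90, 96]
r8 m[D→φ0] = [344, 362]
r8 m[D→φ1] = [318, 334]
r8 m[D→φ3] = [318, 332]
r8 m[D→φ5] = [378, 391]
r8 m[D→φ6] = [344, 363]
r8 m[D→φ7] = [318, 338]
r8 m[A→φ1] = [288, 302]
r8 m[A→φ2] = [342, 353]
r8 m[A→φ3] = [289, 302]
r8 m[A→φ4] = [308, 315]
r8 m[A→φ7] = [289, 296]
r8 m[G→φ0] = [205, 193]
r8 m[G→φ4] = [191, 188]
r8 m[G→φ6] = [200, 195]
r8 m[C→φ2] = [104, 100]
r8 m[C→φ5] = [107, 108]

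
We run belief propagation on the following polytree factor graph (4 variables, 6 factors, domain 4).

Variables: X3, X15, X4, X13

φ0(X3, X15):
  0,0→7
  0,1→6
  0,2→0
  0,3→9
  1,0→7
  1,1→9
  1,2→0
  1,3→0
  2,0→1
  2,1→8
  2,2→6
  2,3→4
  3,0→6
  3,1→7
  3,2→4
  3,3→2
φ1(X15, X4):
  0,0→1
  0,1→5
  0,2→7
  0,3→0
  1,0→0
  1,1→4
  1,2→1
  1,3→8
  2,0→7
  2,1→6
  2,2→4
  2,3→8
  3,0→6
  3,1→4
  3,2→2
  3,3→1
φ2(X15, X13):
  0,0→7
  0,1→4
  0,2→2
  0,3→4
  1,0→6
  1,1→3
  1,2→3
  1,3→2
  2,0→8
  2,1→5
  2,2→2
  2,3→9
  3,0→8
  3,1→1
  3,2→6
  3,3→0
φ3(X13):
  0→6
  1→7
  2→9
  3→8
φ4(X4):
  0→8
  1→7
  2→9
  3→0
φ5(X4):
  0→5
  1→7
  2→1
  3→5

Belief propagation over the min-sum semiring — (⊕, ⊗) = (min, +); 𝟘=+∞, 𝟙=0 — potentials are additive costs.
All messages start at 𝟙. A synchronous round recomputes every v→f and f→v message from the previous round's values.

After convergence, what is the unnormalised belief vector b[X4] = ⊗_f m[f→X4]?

b[X4] = [26, 26, 20, 14]

init: all messages = 𝟙 over 4 values
r1 m[φ0→X3] = [0, 0, 1, 2]
r1 m[φ0→X15] = [1, 6, 0, 0]
r1 m[φ1→X15] = [0, 0, 4, 1]
r1 m[φ1→X4] = [0, 4, 1, 0]
r1 m[φ2→X15] = [2, 2, 2, 0]
r1 m[φ2→X13] = [6, 1, 2, 0]
r1 m[φ3→X13] = [6, 7, 9, 8]
r1 m[φ4→X4] = [8, 7, 9, 0]
r1 m[φ5→X4] = [5, 7, 1, 5]
r1 m[X3→φ0] = [0, 0, 0, 0]
r1 m[X15→φ0] = [0, 0, 0, 0]
r1 m[X15→φ1] = [0, 0, 0, 0]
r1 m[X15→φ2] = [0, 0, 0, 0]
r1 m[X4→φ1] = [0, 0, 0, 0]
r1 m[X4→φ4] = [0, 0, 0, 0]
r1 m[X4→φ5] = [0, 0, 0, 0]
r1 m[X13→φ2] = [0, 0, 0, 0]
r1 m[X13→φ3] = [0, 0, 0, 0]
r2 m[φ0→X3] = [0, 0, 1, 2]
r2 m[φ0→X15] = [1, 6, 0, 0]
r2 m[φ1→X15] = [0, 0, 4, 1]
r2 m[φ1→X4] = [0, 4, 1, 0]
r2 m[φ2→X15] = [2, 2, 2, 0]
r2 m[φ2→X13] = [6, 1, 2, 0]
r2 m[φ3→X13] = [6, 7, 9, 8]
r2 m[φ4→X4] = [8, 7, 9, 0]
r2 m[φ5→X4] = [5, 7, 1, 5]
r2 m[X3→φ0] = [0, 0, 0, 0]
r2 m[X15→φ0] = [2, 2, 6, 1]
r2 m[X15→φ1] = [3, 8, 2, 0]
r2 m[X15→φ2] = [1, 6, 4, 1]
r2 m[X4→φ1] = [13, 14, 10, 5]
r2 m[X4→φ4] = [5, 11, 2, 5]
r2 m[X4→φ5] = [8, 11, 10, 0]
r2 m[X13→φ2] = [6, 7, 9, 8]
r2 m[X13→φ3] = [6, 1, 2, 0]
r3 m[φ0→X3] = [6, 1, 3, 3]
r3 m[φ0→X15] = [1, 6, 0, 0]
r3 m[φ1→X15] = [5, 11, 13, 6]
r3 m[φ1→X4] = [4, 4, 2, 1]
r3 m[φ2→X15] = [11, 10, 11, 8]
r3 m[φ2→X13] = [8, 2, 3, 1]
r3 m[φ3→X13] = [6, 7, 9, 8]
r3 m[φ4→X4] = [8, 7, 9, 0]
r3 m[φ5→X4] = [5, 7, 1, 5]
r3 m[X3→φ0] = [0, 0, 0, 0]
r3 m[X15→φ0] = [2, 2, 6, 1]
r3 m[X15→φ1] = [3, 8, 2, 0]
r3 m[X15→φ2] = [1, 6, 4, 1]
r3 m[X4→φ1] = [13, 14, 10, 5]
r3 m[X4→φ4] = [5, 11, 2, 5]
r3 m[X4→φ5] = [8, 11, 10, 0]
r3 m[X13→φ2] = [6, 7, 9, 8]
r3 m[X13→φ3] = [6, 1, 2, 0]
r4 m[φ0→X3] = [6, 1, 3, 3]
r4 m[φ0→X15] = [1, 6, 0, 0]
r4 m[φ1→X15] = [5, 11, 13, 6]
r4 m[φ1→X4] = [4, 4, 2, 1]
r4 m[φ2→X15] = [11, 10, 11, 8]
r4 m[φ2→X13] = [8, 2, 3, 1]
r4 m[φ3→X13] = [6, 7, 9, 8]
r4 m[φ4→X4] = [8, 7, 9, 0]
r4 m[φ5→X4] = [5, 7, 1, 5]
r4 m[X3→φ0] = [0, 0, 0, 0]
r4 m[X15→φ0] = [16, 21, 24, 14]
r4 m[X15→φ1] = [12, 16, 11, 8]
r4 m[X15→φ2] = [6, 17, 13, 6]
r4 m[X4→φ1] = [13, 14, 10, 5]
r4 m[X4→φ4] = [9, 11, 3, 6]
r4 m[X4→φ5] = [12, 11, 11, 1]
r4 m[X13→φ2] = [6, 7, 9, 8]
r4 m[X13→φ3] = [8, 2, 3, 1]
r5 m[φ0→X3] = [23, 14, 17, 16]
r5 m[φ0→X15] = [1, 6, 0, 0]
r5 m[φ1→X15] = [5, 11, 13, 6]
r5 m[φ1→X4] = [13, 12, 10, 9]
r5 m[φ2→X15] = [11, 10, 11, 8]
r5 m[φ2→X13] = [13, 7, 8, 6]
r5 m[φ3→X13] = [6, 7, 9, 8]
r5 m[φ4→X4] = [8, 7, 9, 0]
r5 m[φ5→X4] = [5, 7, 1, 5]
r5 m[X3→φ0] = [0, 0, 0, 0]
r5 m[X15→φ0] = [16, 21, 24, 14]
r5 m[X15→φ1] = [12, 16, 11, 8]
r5 m[X15→φ2] = [6, 17, 13, 6]
r5 m[X4→φ1] = [13, 14, 10, 5]
r5 m[X4→φ4] = [9, 11, 3, 6]
r5 m[X4→φ5] = [12, 11, 11, 1]
r5 m[X13→φ2] = [6, 7, 9, 8]
r5 m[X13→φ3] = [8, 2, 3, 1]
r6 m[φ0→X3] = [23, 14, 17, 16]
r6 m[φ0→X15] = [1, 6, 0, 0]
r6 m[φ1→X15] = [5, 11, 13, 6]
r6 m[φ1→X4] = [13, 12, 10, 9]
r6 m[φ2→X15] = [11, 10, 11, 8]
r6 m[φ2→X13] = [13, 7, 8, 6]
r6 m[φ3→X13] = [6, 7, 9, 8]
r6 m[φ4→X4] = [8, 7, 9, 0]
r6 m[φ5→X4] = [5, 7, 1, 5]
r6 m[X3→φ0] = [0, 0, 0, 0]
r6 m[X15→φ0] = [16, 21, 24, 14]
r6 m[X15→φ1] = [12, 16, 11, 8]
r6 m[X15→φ2] = [6, 17, 13, 6]
r6 m[X4→φ1] = [13, 14, 10, 5]
r6 m[X4→φ4] = [18, 19, 11, 14]
r6 m[X4→φ5] = [21, 19, 19, 9]
r6 m[X13→φ2] = [6, 7, 9, 8]
r6 m[X13→φ3] = [13, 7, 8, 6]
r7 m[φ0→X3] = [23, 14, 17, 16]
r7 m[φ0→X15] = [1, 6, 0, 0]
r7 m[φ1→X15] = [5, 11, 13, 6]
r7 m[φ1→X4] = [13, 12, 10, 9]
r7 m[φ2→X15] = [11, 10, 11, 8]
r7 m[φ2→X13] = [13, 7, 8, 6]
r7 m[φ3→X13] = [6, 7, 9, 8]
r7 m[φ4→X4] = [8, 7, 9, 0]
r7 m[φ5→X4] = [5, 7, 1, 5]
r7 m[X3→φ0] = [0, 0, 0, 0]
r7 m[X15→φ0] = [16, 21, 24, 14]
r7 m[X15→φ1] = [12, 16, 11, 8]
r7 m[X15→φ2] = [6, 17, 13, 6]
r7 m[X4→φ1] = [13, 14, 10, 5]
r7 m[X4→φ4] = [18, 19, 11, 14]
r7 m[X4→φ5] = [21, 19, 19, 9]
r7 m[X13→φ2] = [6, 7, 9, 8]
r7 m[X13→φ3] = [13, 7, 8, 6]
fixed point reached at round 7
b[X4] = ⊗ incoming = [26, 26, 20, 14]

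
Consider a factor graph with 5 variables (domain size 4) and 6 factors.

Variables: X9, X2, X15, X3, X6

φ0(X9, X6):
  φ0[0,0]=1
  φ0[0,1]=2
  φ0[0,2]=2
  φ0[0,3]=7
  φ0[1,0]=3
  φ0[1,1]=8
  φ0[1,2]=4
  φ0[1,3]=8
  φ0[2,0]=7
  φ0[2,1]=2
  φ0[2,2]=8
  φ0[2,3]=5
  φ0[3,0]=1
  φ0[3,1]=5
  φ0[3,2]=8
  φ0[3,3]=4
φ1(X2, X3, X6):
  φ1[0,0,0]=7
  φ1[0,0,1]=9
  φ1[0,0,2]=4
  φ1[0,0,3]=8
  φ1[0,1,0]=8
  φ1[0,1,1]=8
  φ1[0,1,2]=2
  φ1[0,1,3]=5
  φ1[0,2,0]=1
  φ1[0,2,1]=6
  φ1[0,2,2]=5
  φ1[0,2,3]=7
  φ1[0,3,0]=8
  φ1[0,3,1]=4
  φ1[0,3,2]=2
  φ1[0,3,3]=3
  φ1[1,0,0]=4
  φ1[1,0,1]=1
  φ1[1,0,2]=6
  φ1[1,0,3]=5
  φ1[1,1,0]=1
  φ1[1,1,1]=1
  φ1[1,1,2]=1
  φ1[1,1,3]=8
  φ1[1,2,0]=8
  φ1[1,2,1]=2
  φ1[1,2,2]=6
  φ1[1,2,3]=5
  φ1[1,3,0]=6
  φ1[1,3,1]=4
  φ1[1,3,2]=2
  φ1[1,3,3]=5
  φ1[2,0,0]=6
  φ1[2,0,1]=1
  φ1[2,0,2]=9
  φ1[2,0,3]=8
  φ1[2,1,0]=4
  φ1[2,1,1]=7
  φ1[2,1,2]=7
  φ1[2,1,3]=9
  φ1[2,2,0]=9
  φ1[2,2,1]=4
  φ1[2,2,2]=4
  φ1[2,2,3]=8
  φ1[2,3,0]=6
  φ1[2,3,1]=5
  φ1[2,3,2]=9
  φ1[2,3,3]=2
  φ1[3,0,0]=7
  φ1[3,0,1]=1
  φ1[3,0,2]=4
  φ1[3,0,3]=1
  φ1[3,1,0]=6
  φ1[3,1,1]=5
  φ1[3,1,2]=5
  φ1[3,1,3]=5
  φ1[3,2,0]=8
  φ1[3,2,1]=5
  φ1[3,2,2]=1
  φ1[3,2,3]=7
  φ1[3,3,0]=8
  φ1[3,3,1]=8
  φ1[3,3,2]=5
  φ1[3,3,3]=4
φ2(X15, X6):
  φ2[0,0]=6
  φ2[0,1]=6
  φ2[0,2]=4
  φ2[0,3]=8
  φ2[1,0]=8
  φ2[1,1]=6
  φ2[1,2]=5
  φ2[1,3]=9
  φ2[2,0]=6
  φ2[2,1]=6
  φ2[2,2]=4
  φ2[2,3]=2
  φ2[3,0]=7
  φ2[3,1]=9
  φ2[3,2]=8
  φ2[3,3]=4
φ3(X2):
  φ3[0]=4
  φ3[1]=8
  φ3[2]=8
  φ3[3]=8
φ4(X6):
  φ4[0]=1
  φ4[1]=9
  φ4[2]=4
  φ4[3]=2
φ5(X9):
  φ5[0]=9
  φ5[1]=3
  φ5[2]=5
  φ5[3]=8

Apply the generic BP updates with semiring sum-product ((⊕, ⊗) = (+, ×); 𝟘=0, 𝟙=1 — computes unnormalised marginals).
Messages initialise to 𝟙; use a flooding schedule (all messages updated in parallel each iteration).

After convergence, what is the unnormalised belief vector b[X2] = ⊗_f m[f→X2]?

init: all messages = 𝟙 over 4 values
r1 m[φ0→X9] = [12, 23, 22, 18]
r1 m[φ0→X6] = [12, 17, 22, 24]
r1 m[φ1→X2] = [87, 65, 98, 80]
r1 m[φ1→X3] = [81, 82, 86, 81]
r1 m[φ1→X6] = [97, 71, 72, 90]
r1 m[φ2→X15] = [24, 28, 18, 28]
r1 m[φ2→X6] = [27, 27, 21, 23]
r1 m[φ3→X2] = [4, 8, 8, 8]
r1 m[φ4→X6] = [1, 9, 4, 2]
r1 m[φ5→X9] = [9, 3, 5, 8]
r1 m[X9→φ0] = [1, 1, 1, 1]
r1 m[X9→φ5] = [1, 1, 1, 1]
r1 m[X2→φ1] = [1, 1, 1, 1]
r1 m[X2→φ3] = [1, 1, 1, 1]
r1 m[X15→φ2] = [1, 1, 1, 1]
r1 m[X3→φ1] = [1, 1, 1, 1]
r1 m[X6→φ0] = [1, 1, 1, 1]
r1 m[X6→φ1] = [1, 1, 1, 1]
r1 m[X6→φ2] = [1, 1, 1, 1]
r1 m[X6→φ4] = [1, 1, 1, 1]
r2 m[φ0→X9] = [12, 23, 22, 18]
r2 m[φ0→X6] = [12, 17, 22, 24]
r2 m[φ1→X2] = [87, 65, 98, 80]
r2 m[φ1→X3] = [81, 82, 86, 81]
r2 m[φ1→X6] = [97, 71, 72, 90]
r2 m[φ2→X15] = [24, 28, 18, 28]
r2 m[φ2→X6] = [27, 27, 21, 23]
r2 m[φ3→X2] = [4, 8, 8, 8]
r2 m[φ4→X6] = [1, 9, 4, 2]
r2 m[φ5→X9] = [9, 3, 5, 8]
r2 m[X9→φ0] = [9, 3, 5, 8]
r2 m[X9→φ5] = [12, 23, 22, 18]
r2 m[X2→φ1] = [4, 8, 8, 8]
r2 m[X2→φ3] = [87, 65, 98, 80]
r2 m[X15→φ2] = [1, 1, 1, 1]
r2 m[X3→φ1] = [1, 1, 1, 1]
r2 m[X6→φ0] = [2619, 17253, 6048, 4140]
r2 m[X6→φ1] = [324, 4131, 1848, 1104]
r2 m[X6→φ2] = [1164, 10863, 6336, 4320]
r2 m[X6→φ4] = [31428, 32589, 33264, 49680]
r3 m[φ0→X9] = [78201, 203193, 121923, 153828]
r3 m[φ0→X6] = [61, 92, 134, 144]
r3 m[φ1→X2] = [168729, 92316, 161727, 134373]
r3 m[φ1→X3] = [770436, 1024056, 935904, 1051848]
r3 m[φ1→X6] = [680, 460, 524, 628]
r3 m[φ2→X15] = [132066, 145050, 106146, 173883]
r3 m[φ2→X6] = [27, 27, 21, 23]
r3 m[φ3→X2] = [4, 8, 8, 8]
r3 m[φ4→X6] = [1, 9, 4, 2]
r3 m[φ5→X9] = [9, 3, 5, 8]
r3 m[X9→φ0] = [9, 3, 5, 8]
r3 m[X9→φ5] = [12, 23, 22, 18]
r3 m[X2→φ1] = [4, 8, 8, 8]
r3 m[X2→φ3] = [87, 65, 98, 80]
r3 m[X15→φ2] = [1, 1, 1, 1]
r3 m[X3→φ1] = [1, 1, 1, 1]
r3 m[X6→φ0] = [2619, 17253, 6048, 4140]
r3 m[X6→φ1] = [324, 4131, 1848, 1104]
r3 m[X6→φ2] = [1164, 10863, 6336, 4320]
r3 m[X6→φ4] = [31428, 32589, 33264, 49680]
r4 m[φ0→X9] = [78201, 203193, 121923, 153828]
r4 m[φ0→X6] = [61, 92, 134, 144]
r4 m[φ1→X2] = [168729, 92316, 161727, 134373]
r4 m[φ1→X3] = [770436, 1024056, 935904, 1051848]
r4 m[φ1→X6] = [680, 460, 524, 628]
r4 m[φ2→X15] = [132066, 145050, 106146, 173883]
r4 m[φ2→X6] = [27, 27, 21, 23]
r4 m[φ3→X2] = [4, 8, 8, 8]
r4 m[φ4→X6] = [1, 9, 4, 2]
r4 m[φ5→X9] = [9, 3, 5, 8]
r4 m[X9→φ0] = [9, 3, 5, 8]
r4 m[X9→φ5] = [78201, 203193, 121923, 153828]
r4 m[X2→φ1] = [4, 8, 8, 8]
r4 m[X2→φ3] = [168729, 92316, 161727, 134373]
r4 m[X15→φ2] = [1, 1, 1, 1]
r4 m[X3→φ1] = [1, 1, 1, 1]
r4 m[X6→φ0] = [18360, 111780, 44016, 28888]
r4 m[X6→φ1] = [1647, 22356, 11256, 6624]
r4 m[X6→φ2] = [41480, 380880, 280864, 180864]
r4 m[X6→φ4] = [1119960, 1142640, 1474536, 2079936]
r5 m[φ0→X9] = [532168, 1356488, 848648, 1044940]
r5 m[φ0→X6] = [61, 92, 134, 144]
r5 m[φ1→X2] = [941820, 531333, 926499, 753975]
r5 m[φ1→X3] = [4456332, 5797032, 5300820, 5907552]
r5 m[φ1→X6] = [680, 460, 524, 628]
r5 m[φ2→X15] = [5104528, 5649216, 4019344, 6688648]
r5 m[φ2→X6] = [27, 27, 21, 23]
r5 m[φ3→X2] = [4, 8, 8, 8]
r5 m[φ4→X6] = [1, 9, 4, 2]
r5 m[φ5→X9] = [9, 3, 5, 8]
r5 m[X9→φ0] = [9, 3, 5, 8]
r5 m[X9→φ5] = [78201, 203193, 121923, 153828]
r5 m[X2→φ1] = [4, 8, 8, 8]
r5 m[X2→φ3] = [168729, 92316, 161727, 134373]
r5 m[X15→φ2] = [1, 1, 1, 1]
r5 m[X3→φ1] = [1, 1, 1, 1]
r5 m[X6→φ0] = [18360, 111780, 44016, 28888]
r5 m[X6→φ1] = [1647, 22356, 11256, 6624]
r5 m[X6→φ2] = [41480, 380880, 280864, 180864]
r5 m[X6→φ4] = [1119960, 1142640, 1474536, 2079936]
r6 m[φ0→X9] = [532168, 1356488, 848648, 1044940]
r6 m[φ0→X6] = [61, 92, 134, 144]
r6 m[φ1→X2] = [941820, 531333, 926499, 753975]
r6 m[φ1→X3] = [4456332, 5797032, 5300820, 5907552]
r6 m[φ1→X6] = [680, 460, 524, 628]
r6 m[φ2→X15] = [5104528, 5649216, 4019344, 6688648]
r6 m[φ2→X6] = [27, 27, 21, 23]
r6 m[φ3→X2] = [4, 8, 8, 8]
r6 m[φ4→X6] = [1, 9, 4, 2]
r6 m[φ5→X9] = [9, 3, 5, 8]
r6 m[X9→φ0] = [9, 3, 5, 8]
r6 m[X9→φ5] = [532168, 1356488, 848648, 1044940]
r6 m[X2→φ1] = [4, 8, 8, 8]
r6 m[X2→φ3] = [941820, 531333, 926499, 753975]
r6 m[X15→φ2] = [1, 1, 1, 1]
r6 m[X3→φ1] = [1, 1, 1, 1]
r6 m[X6→φ0] = [18360, 111780, 44016, 28888]
r6 m[X6→φ1] = [1647, 22356, 11256, 6624]
r6 m[X6→φ2] = [41480, 380880, 280864, 180864]
r6 m[X6→φ4] = [1119960, 1142640, 1474536, 2079936]
r7 m[φ0→X9] = [532168, 1356488, 848648, 1044940]
r7 m[φ0→X6] = [61, 92, 134, 144]
r7 m[φ1→X2] = [941820, 531333, 926499, 753975]
r7 m[φ1→X3] = [4456332, 5797032, 5300820, 5907552]
r7 m[φ1→X6] = [680, 460, 524, 628]
r7 m[φ2→X15] = [5104528, 5649216, 4019344, 6688648]
r7 m[φ2→X6] = [27, 27, 21, 23]
r7 m[φ3→X2] = [4, 8, 8, 8]
r7 m[φ4→X6] = [1, 9, 4, 2]
r7 m[φ5→X9] = [9, 3, 5, 8]
r7 m[X9→φ0] = [9, 3, 5, 8]
r7 m[X9→φ5] = [532168, 1356488, 848648, 1044940]
r7 m[X2→φ1] = [4, 8, 8, 8]
r7 m[X2→φ3] = [941820, 531333, 926499, 753975]
r7 m[X15→φ2] = [1, 1, 1, 1]
r7 m[X3→φ1] = [1, 1, 1, 1]
r7 m[X6→φ0] = [18360, 111780, 44016, 28888]
r7 m[X6→φ1] = [1647, 22356, 11256, 6624]
r7 m[X6→φ2] = [41480, 380880, 280864, 180864]
r7 m[X6→φ4] = [1119960, 1142640, 1474536, 2079936]
fixed point reached at round 7
b[X2] = ⊗ incoming = [3767280, 4250664, 7411992, 6031800]

b[X2] = [3767280, 4250664, 7411992, 6031800]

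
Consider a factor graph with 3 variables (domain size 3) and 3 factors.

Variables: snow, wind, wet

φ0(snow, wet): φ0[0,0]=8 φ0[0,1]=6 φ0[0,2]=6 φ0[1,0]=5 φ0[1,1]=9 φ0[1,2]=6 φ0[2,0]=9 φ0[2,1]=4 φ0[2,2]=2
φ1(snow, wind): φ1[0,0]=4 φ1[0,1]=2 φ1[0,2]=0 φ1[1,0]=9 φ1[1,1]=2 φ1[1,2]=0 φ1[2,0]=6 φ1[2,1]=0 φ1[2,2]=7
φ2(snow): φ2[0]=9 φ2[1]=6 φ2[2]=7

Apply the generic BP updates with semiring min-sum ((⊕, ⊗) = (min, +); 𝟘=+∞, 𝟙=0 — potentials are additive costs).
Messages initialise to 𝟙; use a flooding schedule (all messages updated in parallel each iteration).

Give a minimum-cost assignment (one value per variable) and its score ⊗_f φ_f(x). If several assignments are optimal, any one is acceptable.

init: all messages = 𝟙 over 3 values
r1 m[φ0→snow] = [6, 5, 2]
r1 m[φ0→wet] = [5, 4, 2]
r1 m[φ1→snow] = [0, 0, 0]
r1 m[φ1→wind] = [4, 0, 0]
r1 m[φ2→snow] = [9, 6, 7]
r1 m[snow→φ0] = [0, 0, 0]
r1 m[snow→φ1] = [0, 0, 0]
r1 m[snow→φ2] = [0, 0, 0]
r1 m[wind→φ1] = [0, 0, 0]
r1 m[wet→φ0] = [0, 0, 0]
r2 m[φ0→snow] = [6, 5, 2]
r2 m[φ0→wet] = [5, 4, 2]
r2 m[φ1→snow] = [0, 0, 0]
r2 m[φ1→wind] = [4, 0, 0]
r2 m[φ2→snow] = [9, 6, 7]
r2 m[snow→φ0] = [9, 6, 7]
r2 m[snow→φ1] = [15, 11, 9]
r2 m[snow→φ2] = [6, 5, 2]
r2 m[wind→φ1] = [0, 0, 0]
r2 m[wet→φ0] = [0, 0, 0]
r3 m[φ0→snow] = [6, 5, 2]
r3 m[φ0→wet] = [11, 11, 9]
r3 m[φ1→snow] = [0, 0, 0]
r3 m[φ1→wind] = [15, 9, 11]
r3 m[φ2→snow] = [9, 6, 7]
r3 m[snow→φ0] = [9, 6, 7]
r3 m[snow→φ1] = [15, 11, 9]
r3 m[snow→φ2] = [6, 5, 2]
r3 m[wind→φ1] = [0, 0, 0]
r3 m[wet→φ0] = [0, 0, 0]
r4 m[φ0→snow] = [6, 5, 2]
r4 m[φ0→wet] = [11, 11, 9]
r4 m[φ1→snow] = [0, 0, 0]
r4 m[φ1→wind] = [15, 9, 11]
r4 m[φ2→snow] = [9, 6, 7]
r4 m[snow→φ0] = [9, 6, 7]
r4 m[snow→φ1] = [15, 11, 9]
r4 m[snow→φ2] = [6, 5, 2]
r4 m[wind→φ1] = [0, 0, 0]
r4 m[wet→φ0] = [0, 0, 0]
fixed point reached at round 4
traceback from snow: (snow=2, wind=1, wet=2), score=9

assignment: (snow=2, wind=1, wet=2); score = 9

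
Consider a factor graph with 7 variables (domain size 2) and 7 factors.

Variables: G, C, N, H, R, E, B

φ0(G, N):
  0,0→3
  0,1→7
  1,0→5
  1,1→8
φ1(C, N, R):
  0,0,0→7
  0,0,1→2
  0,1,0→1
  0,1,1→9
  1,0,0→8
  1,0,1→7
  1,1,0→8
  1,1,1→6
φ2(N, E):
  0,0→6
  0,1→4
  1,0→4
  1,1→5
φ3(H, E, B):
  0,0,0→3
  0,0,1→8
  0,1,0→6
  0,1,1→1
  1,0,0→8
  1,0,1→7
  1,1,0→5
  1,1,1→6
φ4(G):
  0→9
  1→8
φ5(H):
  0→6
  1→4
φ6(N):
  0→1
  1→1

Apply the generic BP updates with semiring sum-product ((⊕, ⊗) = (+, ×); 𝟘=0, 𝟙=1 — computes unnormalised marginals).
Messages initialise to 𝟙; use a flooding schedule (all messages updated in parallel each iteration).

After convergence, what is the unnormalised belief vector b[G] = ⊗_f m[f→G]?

init: all messages = 𝟙 over 2 values
r1 m[φ0→G] = [10, 13]
r1 m[φ0→N] = [8, 15]
r1 m[φ1→C] = [19, 29]
r1 m[φ1→N] = [24, 24]
r1 m[φ1→R] = [24, 24]
r1 m[φ2→N] = [10, 9]
r1 m[φ2→E] = [10, 9]
r1 m[φ3→H] = [18, 26]
r1 m[φ3→E] = [26, 18]
r1 m[φ3→B] = [22, 22]
r1 m[φ4→G] = [9, 8]
r1 m[φ5→H] = [6, 4]
r1 m[φ6→N] = [1, 1]
r1 m[G→φ0] = [1, 1]
r1 m[G→φ4] = [1, 1]
r1 m[C→φ1] = [1, 1]
r1 m[N→φ0] = [1, 1]
r1 m[N→φ1] = [1, 1]
r1 m[N→φ2] = [1, 1]
r1 m[N→φ6] = [1, 1]
r1 m[H→φ3] = [1, 1]
r1 m[H→φ5] = [1, 1]
r1 m[R→φ1] = [1, 1]
r1 m[E→φ2] = [1, 1]
r1 m[E→φ3] = [1, 1]
r1 m[B→φ3] = [1, 1]
r2 m[φ0→G] = [10, 13]
r2 m[φ0→N] = [8, 15]
r2 m[φ1→C] = [19, 29]
r2 m[φ1→N] = [24, 24]
r2 m[φ1→R] = [24, 24]
r2 m[φ2→N] = [10, 9]
r2 m[φ2→E] = [10, 9]
r2 m[φ3→H] = [18, 26]
r2 m[φ3→E] = [26, 18]
r2 m[φ3→B] = [22, 22]
r2 m[φ4→G] = [9, 8]
r2 m[φ5→H] = [6, 4]
r2 m[φ6→N] = [1, 1]
r2 m[G→φ0] = [9, 8]
r2 m[G→φ4] = [10, 13]
r2 m[C→φ1] = [1, 1]
r2 m[N→φ0] = [240, 216]
r2 m[N→φ1] = [80, 135]
r2 m[N→φ2] = [192, 360]
r2 m[N→φ6] = [1920, 3240]
r2 m[H→φ3] = [6, 4]
r2 m[H→φ5] = [18, 26]
r2 m[R→φ1] = [1, 1]
r2 m[E→φ2] = [26, 18]
r2 m[E→φ3] = [10, 9]
r2 m[B→φ3] = [1, 1]
r3 m[φ0→G] = [2232, 2928]
r3 m[φ0→N] = [67, 127]
r3 m[φ1→C] = [2070, 3090]
r3 m[φ1→N] = [24, 24]
r3 m[φ1→R] = [2415, 2745]
r3 m[φ2→N] = [228, 194]
r3 m[φ2→E] = [2592, 2568]
r3 m[φ3→H] = [173, 249]
r3 m[φ3→E] = [126, 86]
r3 m[φ3→B] = [1004, 1030]
r3 m[φ4→G] = [9, 8]
r3 m[φ5→H] = [6, 4]
r3 m[φ6→N] = [1, 1]
r3 m[G→φ0] = [9, 8]
r3 m[G→φ4] = [10, 13]
r3 m[C→φ1] = [1, 1]
r3 m[N→φ0] = [240, 216]
r3 m[N→φ1] = [80, 135]
r3 m[N→φ2] = [192, 360]
r3 m[N→φ6] = [1920, 3240]
r3 m[H→φ3] = [6, 4]
r3 m[H→φ5] = [18, 26]
r3 m[R→φ1] = [1, 1]
r3 m[E→φ2] = [26, 18]
r3 m[E→φ3] = [10, 9]
r3 m[B→φ3] = [1, 1]
r4 m[φ0→G] = [2232, 2928]
r4 m[φ0→N] = [67, 127]
r4 m[φ1→C] = [2070, 3090]
r4 m[φ1→N] = [24, 24]
r4 m[φ1→R] = [2415, 2745]
r4 m[φ2→N] = [228, 194]
r4 m[φ2→E] = [2592, 2568]
r4 m[φ3→H] = [173, 249]
r4 m[φ3→E] = [126, 86]
r4 m[φ3→B] = [1004, 1030]
r4 m[φ4→G] = [9, 8]
r4 m[φ5→H] = [6, 4]
r4 m[φ6→N] = [1, 1]
r4 m[G→φ0] = [9, 8]
r4 m[G→φ4] = [2232, 2928]
r4 m[C→φ1] = [1, 1]
r4 m[N→φ0] = [5472, 4656]
r4 m[N→φ1] = [15276, 24638]
r4 m[N→φ2] = [1608, 3048]
r4 m[N→φ6] = [366624, 591312]
r4 m[H→φ3] = [6, 4]
r4 m[H→φ5] = [173, 249]
r4 m[R→φ1] = [1, 1]
r4 m[E→φ2] = [126, 86]
r4 m[E→φ3] = [2592, 2568]
r4 m[B→φ3] = [1, 1]
r5 m[φ0→G] = [49008, 64608]
r5 m[φ0→N] = [67, 127]
r5 m[φ1→C] = [383864, 574072]
r5 m[φ1→N] = [24, 24]
r5 m[φ1→R] = [450882, 507054]
r5 m[φ2→N] = [1100, 934]
r5 m[φ2→E] = [21840, 21672]
r5 m[φ3→H] = [46488, 67128]
r5 m[φ3→E] = [126, 86]
r5 m[φ3→B] = [273408, 274032]
r5 m[φ4→G] = [9, 8]
r5 m[φ5→H] = [6, 4]
r5 m[φ6→N] = [1, 1]
r5 m[G→φ0] = [9, 8]
r5 m[G→φ4] = [2232, 2928]
r5 m[C→φ1] = [1, 1]
r5 m[N→φ0] = [5472, 4656]
r5 m[N→φ1] = [15276, 24638]
r5 m[N→φ2] = [1608, 3048]
r5 m[N→φ6] = [366624, 591312]
r5 m[H→φ3] = [6, 4]
r5 m[H→φ5] = [173, 249]
r5 m[R→φ1] = [1, 1]
r5 m[E→φ2] = [126, 86]
r5 m[E→φ3] = [2592, 2568]
r5 m[B→φ3] = [1, 1]
r6 m[φ0→G] = [49008, 64608]
r6 m[φ0→N] = [67, 127]
r6 m[φ1→C] = [383864, 574072]
r6 m[φ1→N] = [24, 24]
r6 m[φ1→R] = [450882, 507054]
r6 m[φ2→N] = [1100, 934]
r6 m[φ2→E] = [21840, 21672]
r6 m[φ3→H] = [46488, 67128]
r6 m[φ3→E] = [126, 86]
r6 m[φ3→B] = [273408, 274032]
r6 m[φ4→G] = [9, 8]
r6 m[φ5→H] = [6, 4]
r6 m[φ6→N] = [1, 1]
r6 m[G→φ0] = [9, 8]
r6 m[G→φ4] = [49008, 64608]
r6 m[C→φ1] = [1, 1]
r6 m[N→φ0] = [26400, 22416]
r6 m[N→φ1] = [73700, 118618]
r6 m[N→φ2] = [1608, 3048]
r6 m[N→φ6] = [1768800, 2846832]
r6 m[H→φ3] = [6, 4]
r6 m[H→φ5] = [46488, 67128]
r6 m[R→φ1] = [1, 1]
r6 m[E→φ2] = [126, 86]
r6 m[E→φ3] = [21840, 21672]
r6 m[B→φ3] = [1, 1]
r7 m[φ0→G] = [236112, 311328]
r7 m[φ0→N] = [67, 127]
r7 m[φ1→C] = [1849480, 2766152]
r7 m[φ1→N] = [24, 24]
r7 m[φ1→R] = [2173062, 2442570]
r7 m[φ2→N] = [1100, 934]
r7 m[φ2→E] = [21840, 21672]
r7 m[φ3→H] = [391944, 565992]
r7 m[φ3→E] = [126, 86]
r7 m[φ3→B] = [2305632, 2310000]
r7 m[φ4→G] = [9, 8]
r7 m[φ5→H] = [6, 4]
r7 m[φ6→N] = [1, 1]
r7 m[G→φ0] = [9, 8]
r7 m[G→φ4] = [49008, 64608]
r7 m[C→φ1] = [1, 1]
r7 m[N→φ0] = [26400, 22416]
r7 m[N→φ1] = [73700, 118618]
r7 m[N→φ2] = [1608, 3048]
r7 m[N→φ6] = [1768800, 2846832]
r7 m[H→φ3] = [6, 4]
r7 m[H→φ5] = [46488, 67128]
r7 m[R→φ1] = [1, 1]
r7 m[E→φ2] = [126, 86]
r7 m[E→φ3] = [21840, 21672]
r7 m[B→φ3] = [1, 1]
r8 m[φ0→G] = [236112, 311328]
r8 m[φ0→N] = [67, 127]
r8 m[φ1→C] = [1849480, 2766152]
r8 m[φ1→N] = [24, 24]
r8 m[φ1→R] = [2173062, 2442570]
r8 m[φ2→N] = [1100, 934]
r8 m[φ2→E] = [21840, 21672]
r8 m[φ3→H] = [391944, 565992]
r8 m[φ3→E] = [126, 86]
r8 m[φ3→B] = [2305632, 2310000]
r8 m[φ4→G] = [9, 8]
r8 m[φ5→H] = [6, 4]
r8 m[φ6→N] = [1, 1]
r8 m[G→φ0] = [9, 8]
r8 m[G→φ4] = [236112, 311328]
r8 m[C→φ1] = [1, 1]
r8 m[N→φ0] = [26400, 22416]
r8 m[N→φ1] = [73700, 118618]
r8 m[N→φ2] = [1608, 3048]
r8 m[N→φ6] = [1768800, 2846832]
r8 m[H→φ3] = [6, 4]
r8 m[H→φ5] = [391944, 565992]
r8 m[R→φ1] = [1, 1]
r8 m[E→φ2] = [126, 86]
r8 m[E→φ3] = [21840, 21672]
r8 m[B→φ3] = [1, 1]
r9 m[φ0→G] = [236112, 311328]
r9 m[φ0→N] = [67, 127]
r9 m[φ1→C] = [1849480, 2766152]
r9 m[φ1→N] = [24, 24]
r9 m[φ1→R] = [2173062, 2442570]
r9 m[φ2→N] = [1100, 934]
r9 m[φ2→E] = [21840, 21672]
r9 m[φ3→H] = [391944, 565992]
r9 m[φ3→E] = [126, 86]
r9 m[φ3→B] = [2305632, 2310000]
r9 m[φ4→G] = [9, 8]
r9 m[φ5→H] = [6, 4]
r9 m[φ6→N] = [1, 1]
r9 m[G→φ0] = [9, 8]
r9 m[G→φ4] = [236112, 311328]
r9 m[C→φ1] = [1, 1]
r9 m[N→φ0] = [26400, 22416]
r9 m[N→φ1] = [73700, 118618]
r9 m[N→φ2] = [1608, 3048]
r9 m[N→φ6] = [1768800, 2846832]
r9 m[H→φ3] = [6, 4]
r9 m[H→φ5] = [391944, 565992]
r9 m[R→φ1] = [1, 1]
r9 m[E→φ2] = [126, 86]
r9 m[E→φ3] = [21840, 21672]
r9 m[B→φ3] = [1, 1]
fixed point reached at round 9
b[G] = ⊗ incoming = [2125008, 2490624]

b[G] = [2125008, 2490624]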